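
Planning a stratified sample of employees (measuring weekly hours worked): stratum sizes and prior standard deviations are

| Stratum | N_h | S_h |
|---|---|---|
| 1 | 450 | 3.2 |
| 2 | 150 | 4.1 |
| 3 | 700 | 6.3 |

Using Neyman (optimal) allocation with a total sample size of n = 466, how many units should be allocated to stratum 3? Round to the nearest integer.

318

Neyman allocation: n_h = n · N_h S_h / Σ N_i S_i, with n = 466.
  stratum 1: N_h·S_h = 450·3.2 = 1440.00
  stratum 2: N_h·S_h = 150·4.1 = 615.00
  stratum 3: N_h·S_h = 700·6.3 = 4410.00
Σ N_h S_h = 6465.00
n for stratum 3 = 466·4410.00/6465.00 = 317.875 → 318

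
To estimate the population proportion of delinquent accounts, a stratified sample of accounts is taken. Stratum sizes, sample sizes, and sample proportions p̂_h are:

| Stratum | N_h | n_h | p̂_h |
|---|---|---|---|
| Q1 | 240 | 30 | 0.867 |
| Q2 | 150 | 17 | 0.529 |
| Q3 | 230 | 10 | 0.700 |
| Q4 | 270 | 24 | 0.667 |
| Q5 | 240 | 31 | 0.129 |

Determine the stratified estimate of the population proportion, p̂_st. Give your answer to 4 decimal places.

p̂_st ≈ 0.5836

N = 1130; stratum weights W_h = N_h/N.
p̂_st = Σ W_h p̂_h = (240·0.867 + 150·0.529 + 230·0.700 + 270·0.667 + 240·0.129)/1130 = 0.58361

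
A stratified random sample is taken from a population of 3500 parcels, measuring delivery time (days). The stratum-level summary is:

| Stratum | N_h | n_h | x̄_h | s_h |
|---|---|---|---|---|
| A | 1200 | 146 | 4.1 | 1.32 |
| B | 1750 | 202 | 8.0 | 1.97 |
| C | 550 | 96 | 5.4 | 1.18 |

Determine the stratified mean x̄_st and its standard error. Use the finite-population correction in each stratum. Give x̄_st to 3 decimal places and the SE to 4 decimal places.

x̄_st ≈ 6.254, SE ≈ 0.0760

x̄_st = Σ W_h x̄_h = (1200·4.1 + 1750·8.0 + 550·5.4)/3500 = 6.25429
V̂(x̄_st) = Σ W_h² (1 − n_h/N_h) s_h²/n_h, with W_h = N_h/N and N = 3500:
  stratum A: (1200/3500)²·(1 − 146/1200)·1.32²/146 = 0.0012322
  stratum B: (1750/3500)²·(1 − 202/1750)·1.97²/202 = 0.00424868
  stratum C: (550/3500)²·(1 − 96/550)·1.18²/96 = 0.000295648
V̂(x̄_st) = 0.00577653
SE(x̄_st) = √0.00577653 = 0.0760035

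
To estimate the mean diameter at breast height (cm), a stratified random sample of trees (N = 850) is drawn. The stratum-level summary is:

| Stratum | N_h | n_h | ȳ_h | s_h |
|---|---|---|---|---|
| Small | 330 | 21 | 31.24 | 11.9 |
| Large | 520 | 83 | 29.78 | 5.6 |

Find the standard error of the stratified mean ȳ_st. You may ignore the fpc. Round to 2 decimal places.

V̂(ȳ_st) = Σ W_h² s_h²/n_h, with W_h = N_h/N and N = 850:
  stratum Small: (330/850)²·11.9²/21 = 1.0164
  stratum Large: (520/850)²·5.6²/83 = 0.141406
V̂(ȳ_st) = 1.15781
SE(ȳ_st) = √1.15781 = 1.07601

SE(ȳ_st) ≈ 1.08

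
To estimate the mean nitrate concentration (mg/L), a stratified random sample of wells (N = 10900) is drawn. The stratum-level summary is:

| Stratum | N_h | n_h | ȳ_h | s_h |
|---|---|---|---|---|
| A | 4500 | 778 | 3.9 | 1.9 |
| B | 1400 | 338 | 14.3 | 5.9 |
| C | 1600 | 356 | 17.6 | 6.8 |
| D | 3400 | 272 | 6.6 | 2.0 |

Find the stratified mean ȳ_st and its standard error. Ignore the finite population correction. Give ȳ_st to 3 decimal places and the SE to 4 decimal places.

ȳ_st ≈ 8.089, SE ≈ 0.0820

ȳ_st = Σ W_h ȳ_h = (4500·3.9 + 1400·14.3 + 1600·17.6 + 3400·6.6)/10900 = 8.08899
V̂(ȳ_st) = Σ W_h² s_h²/n_h, with W_h = N_h/N and N = 10900:
  stratum A: (4500/10900)²·1.9²/778 = 0.00079086
  stratum B: (1400/10900)²·5.9²/338 = 0.00169899
  stratum C: (1600/10900)²·6.8²/356 = 0.00279869
  stratum D: (3400/10900)²·2.0²/272 = 0.00143086
V̂(ȳ_st) = 0.00671939
SE(ȳ_st) = √0.00671939 = 0.0819719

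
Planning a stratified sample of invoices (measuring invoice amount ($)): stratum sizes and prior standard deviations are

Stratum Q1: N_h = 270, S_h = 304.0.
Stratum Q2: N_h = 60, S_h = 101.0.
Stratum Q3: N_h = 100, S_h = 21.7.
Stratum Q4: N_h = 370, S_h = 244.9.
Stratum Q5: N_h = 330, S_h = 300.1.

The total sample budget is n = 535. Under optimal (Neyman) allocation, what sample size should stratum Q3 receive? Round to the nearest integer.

Neyman allocation: n_h = n · N_h S_h / Σ N_i S_i, with n = 535.
  stratum Q1: N_h·S_h = 270·304.0 = 82080.00
  stratum Q2: N_h·S_h = 60·101.0 = 6060.00
  stratum Q3: N_h·S_h = 100·21.7 = 2170.00
  stratum Q4: N_h·S_h = 370·244.9 = 90613.00
  stratum Q5: N_h·S_h = 330·300.1 = 99033.00
Σ N_h S_h = 279956.00
n for stratum Q3 = 535·2170.00/279956.00 = 4.147 → 4

4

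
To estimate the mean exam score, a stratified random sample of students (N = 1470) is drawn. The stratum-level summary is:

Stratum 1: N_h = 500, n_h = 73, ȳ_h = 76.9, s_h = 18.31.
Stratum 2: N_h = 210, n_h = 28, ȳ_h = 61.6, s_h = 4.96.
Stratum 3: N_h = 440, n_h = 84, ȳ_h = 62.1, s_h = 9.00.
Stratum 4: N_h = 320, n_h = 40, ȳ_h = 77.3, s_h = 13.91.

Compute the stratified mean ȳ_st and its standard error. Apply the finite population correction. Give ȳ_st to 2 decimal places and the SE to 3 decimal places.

ȳ_st ≈ 70.37, SE ≈ 0.860

ȳ_st = Σ W_h ȳ_h = (500·76.9 + 210·61.6 + 440·62.1 + 320·77.3)/1470 = 70.37143
V̂(ȳ_st) = Σ W_h² (1 − n_h/N_h) s_h²/n_h, with W_h = N_h/N and N = 1470:
  stratum 1: (500/1470)²·(1 − 73/500)·18.31²/73 = 0.45375
  stratum 2: (210/1470)²·(1 − 28/210)·4.96²/28 = 0.0155404
  stratum 3: (440/1470)²·(1 − 84/440)·9.00²/84 = 0.0698994
  stratum 4: (320/1470)²·(1 − 40/320)·13.91²/40 = 0.200571
V̂(ȳ_st) = 0.739761
SE(ȳ_st) = √0.739761 = 0.860094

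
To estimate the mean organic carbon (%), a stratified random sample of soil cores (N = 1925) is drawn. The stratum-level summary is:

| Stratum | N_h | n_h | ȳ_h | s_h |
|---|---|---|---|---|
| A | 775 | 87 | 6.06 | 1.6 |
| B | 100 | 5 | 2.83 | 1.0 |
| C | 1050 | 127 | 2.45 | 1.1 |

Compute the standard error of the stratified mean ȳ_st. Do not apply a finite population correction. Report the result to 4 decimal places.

V̂(ȳ_st) = Σ W_h² s_h²/n_h, with W_h = N_h/N and N = 1925:
  stratum A: (775/1925)²·1.6²/87 = 0.00476939
  stratum B: (100/1925)²·1.0²/5 = 0.00053972
  stratum C: (1050/1925)²·1.1²/127 = 0.00283465
V̂(ȳ_st) = 0.00814375
SE(ȳ_st) = √0.00814375 = 0.0902427

SE(ȳ_st) ≈ 0.0902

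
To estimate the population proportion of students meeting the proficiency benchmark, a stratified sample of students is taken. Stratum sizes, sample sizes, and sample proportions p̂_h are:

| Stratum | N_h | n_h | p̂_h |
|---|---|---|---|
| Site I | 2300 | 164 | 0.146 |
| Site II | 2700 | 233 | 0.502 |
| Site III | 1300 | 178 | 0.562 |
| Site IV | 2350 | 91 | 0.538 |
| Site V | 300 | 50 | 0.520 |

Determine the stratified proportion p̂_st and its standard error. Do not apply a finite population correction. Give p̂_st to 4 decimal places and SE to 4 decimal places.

p̂_st ≈ 0.4293, SE ≈ 0.0193

N = 8950; stratum weights W_h = N_h/N.
p̂_st = Σ W_h p̂_h = (2300·0.146 + 2700·0.502 + 1300·0.562 + 2350·0.538 + 300·0.520)/8950 = 0.42928
V̂(p̂_st) = Σ W_h² p̂_h(1−p̂_h)/(n_h−1):
  stratum Site I: (2300/8950)²·0.146·0.854/163 = 5.05164e-05
  stratum Site II: (2700/8950)²·0.502·0.498/232 = 9.80678e-05
  stratum Site III: (1300/8950)²·0.562·0.438/177 = 2.93412e-05
  stratum Site IV: (2350/8950)²·0.538·0.462/90 = 0.000190402
  stratum Site V: (300/8950)²·0.520·0.480/49 = 5.72328e-06
V̂(p̂_st) = 0.000374051; SE = √V̂ = 0.0193404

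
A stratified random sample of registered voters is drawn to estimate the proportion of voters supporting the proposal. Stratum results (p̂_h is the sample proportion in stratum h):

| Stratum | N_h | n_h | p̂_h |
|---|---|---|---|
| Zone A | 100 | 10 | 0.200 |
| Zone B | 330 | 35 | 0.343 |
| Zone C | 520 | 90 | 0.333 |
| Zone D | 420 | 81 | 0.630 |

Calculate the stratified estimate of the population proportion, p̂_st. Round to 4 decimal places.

N = 1370; stratum weights W_h = N_h/N.
p̂_st = Σ W_h p̂_h = (100·0.200 + 330·0.343 + 520·0.333 + 420·0.630)/1370 = 0.41675

p̂_st ≈ 0.4168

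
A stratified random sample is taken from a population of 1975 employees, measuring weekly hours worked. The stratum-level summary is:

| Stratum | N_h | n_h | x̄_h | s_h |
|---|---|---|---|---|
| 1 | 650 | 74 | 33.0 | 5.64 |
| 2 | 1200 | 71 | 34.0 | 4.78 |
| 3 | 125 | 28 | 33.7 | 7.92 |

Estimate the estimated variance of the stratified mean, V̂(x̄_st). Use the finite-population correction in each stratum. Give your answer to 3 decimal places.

V̂(x̄_st) = Σ W_h² (1 − n_h/N_h) s_h²/n_h, with W_h = N_h/N and N = 1975:
  stratum 1: (650/1975)²·(1 − 74/650)·5.64²/74 = 0.0412599
  stratum 2: (1200/1975)²·(1 − 71/1200)·4.78²/71 = 0.111773
  stratum 3: (125/1975)²·(1 − 28/125)·7.92²/28 = 0.0069637
V̂(x̄_st) = 0.159997

V̂(x̄_st) ≈ 0.160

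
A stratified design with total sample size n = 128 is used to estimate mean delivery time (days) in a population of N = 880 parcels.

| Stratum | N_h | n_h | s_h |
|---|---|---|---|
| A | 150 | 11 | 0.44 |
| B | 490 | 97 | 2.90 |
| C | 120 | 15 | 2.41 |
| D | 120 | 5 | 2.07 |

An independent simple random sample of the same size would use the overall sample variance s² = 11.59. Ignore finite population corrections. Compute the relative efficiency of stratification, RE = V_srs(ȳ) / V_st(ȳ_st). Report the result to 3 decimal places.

V̂(ȳ_st) = Σ W_h² s_h²/n_h, with W_h = N_h/N and N = 880:
  stratum A: (150/880)²·0.44²/11 = 0.000511364
  stratum B: (490/880)²·2.90²/97 = 0.0268814
  stratum C: (120/880)²·2.41²/15 = 0.00720012
  stratum D: (120/880)²·2.07²/5 = 0.0159356
V_st = 0.0505284
V_srs = s²/n = 11.59/128 = 0.0905469
Relative efficiency = V_srs / V_st = 0.0905469/0.0505284 = 1.7920

RE ≈ 1.792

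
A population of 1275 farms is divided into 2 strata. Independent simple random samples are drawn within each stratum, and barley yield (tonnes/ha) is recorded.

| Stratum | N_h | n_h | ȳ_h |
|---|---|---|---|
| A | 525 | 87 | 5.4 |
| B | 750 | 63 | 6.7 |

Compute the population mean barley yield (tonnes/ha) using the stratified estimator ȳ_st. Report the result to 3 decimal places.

ȳ_st ≈ 6.165

N = Σ N_h = 1275. Stratum weights W_h = N_h/N.
ȳ_st = (525·5.4 + 750·6.7) / 1275 = 6.16471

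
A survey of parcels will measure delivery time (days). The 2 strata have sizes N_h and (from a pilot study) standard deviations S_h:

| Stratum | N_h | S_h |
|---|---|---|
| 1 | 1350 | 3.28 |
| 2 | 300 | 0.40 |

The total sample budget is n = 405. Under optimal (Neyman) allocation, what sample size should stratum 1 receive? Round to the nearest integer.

394

Neyman allocation: n_h = n · N_h S_h / Σ N_i S_i, with n = 405.
  stratum 1: N_h·S_h = 1350·3.28 = 4428.00
  stratum 2: N_h·S_h = 300·0.40 = 120.00
Σ N_h S_h = 4548.00
n for stratum 1 = 405·4428.00/4548.00 = 394.314 → 394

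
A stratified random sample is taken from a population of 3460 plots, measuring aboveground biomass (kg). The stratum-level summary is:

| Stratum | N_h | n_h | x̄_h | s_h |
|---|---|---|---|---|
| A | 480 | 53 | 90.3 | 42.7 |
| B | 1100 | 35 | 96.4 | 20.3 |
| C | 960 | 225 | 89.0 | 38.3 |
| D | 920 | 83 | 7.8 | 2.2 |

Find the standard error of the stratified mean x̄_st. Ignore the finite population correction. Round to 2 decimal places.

SE(x̄_st) ≈ 1.54

V̂(x̄_st) = Σ W_h² s_h²/n_h, with W_h = N_h/N and N = 3460:
  stratum A: (480/3460)²·42.7²/53 = 0.66208
  stratum B: (1100/3460)²·20.3²/35 = 1.19003
  stratum C: (960/3460)²·38.3²/225 = 0.501886
  stratum D: (920/3460)²·2.2²/83 = 0.00412279
V̂(x̄_st) = 2.35812
SE(x̄_st) = √2.35812 = 1.53562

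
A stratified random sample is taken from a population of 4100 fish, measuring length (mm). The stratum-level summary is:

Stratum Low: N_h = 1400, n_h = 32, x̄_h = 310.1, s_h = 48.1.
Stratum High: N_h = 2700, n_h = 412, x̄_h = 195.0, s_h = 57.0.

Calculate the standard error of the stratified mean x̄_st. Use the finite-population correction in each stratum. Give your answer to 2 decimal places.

V̂(x̄_st) = Σ W_h² (1 − n_h/N_h) s_h²/n_h, with W_h = N_h/N and N = 4100:
  stratum Low: (1400/4100)²·(1 − 32/1400)·48.1²/32 = 8.23733
  stratum High: (2700/4100)²·(1 − 412/2700)·57.0²/412 = 2.89804
V̂(x̄_st) = 11.1354
SE(x̄_st) = √11.1354 = 3.33697

SE(x̄_st) ≈ 3.34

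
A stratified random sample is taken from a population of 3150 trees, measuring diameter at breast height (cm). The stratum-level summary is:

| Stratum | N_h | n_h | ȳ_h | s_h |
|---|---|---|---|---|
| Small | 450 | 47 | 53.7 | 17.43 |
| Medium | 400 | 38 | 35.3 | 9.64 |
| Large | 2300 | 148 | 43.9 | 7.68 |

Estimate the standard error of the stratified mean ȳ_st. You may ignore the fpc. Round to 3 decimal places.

V̂(ȳ_st) = Σ W_h² s_h²/n_h, with W_h = N_h/N and N = 3150:
  stratum Small: (450/3150)²·17.43²/47 = 0.131917
  stratum Medium: (400/3150)²·9.64²/38 = 0.0394339
  stratum Large: (2300/3150)²·7.68²/148 = 0.212469
V̂(ȳ_st) = 0.38382
SE(ȳ_st) = √0.38382 = 0.619532

SE(ȳ_st) ≈ 0.620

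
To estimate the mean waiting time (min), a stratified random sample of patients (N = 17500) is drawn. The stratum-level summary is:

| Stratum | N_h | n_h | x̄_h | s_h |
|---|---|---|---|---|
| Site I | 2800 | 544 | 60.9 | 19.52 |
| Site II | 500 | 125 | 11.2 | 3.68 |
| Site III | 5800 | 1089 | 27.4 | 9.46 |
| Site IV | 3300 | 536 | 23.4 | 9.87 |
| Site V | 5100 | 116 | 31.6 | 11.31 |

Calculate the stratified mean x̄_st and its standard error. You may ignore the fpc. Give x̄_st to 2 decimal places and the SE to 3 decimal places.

x̄_st = Σ W_h x̄_h = (2800·60.9 + 500·11.2 + 5800·27.4 + 3300·23.4 + 5100·31.6)/17500 = 32.76686
V̂(x̄_st) = Σ W_h² s_h²/n_h, with W_h = N_h/N and N = 17500:
  stratum Site I: (2800/17500)²·19.52²/544 = 0.0179308
  stratum Site II: (500/17500)²·3.68²/125 = 8.84402e-05
  stratum Site III: (5800/17500)²·9.46²/1089 = 0.00902681
  stratum Site IV: (3300/17500)²·9.87²/536 = 0.00646281
  stratum Site V: (5100/17500)²·11.31²/116 = 0.0936551
V̂(x̄_st) = 0.127164
SE(x̄_st) = √0.127164 = 0.356601

x̄_st ≈ 32.77, SE ≈ 0.357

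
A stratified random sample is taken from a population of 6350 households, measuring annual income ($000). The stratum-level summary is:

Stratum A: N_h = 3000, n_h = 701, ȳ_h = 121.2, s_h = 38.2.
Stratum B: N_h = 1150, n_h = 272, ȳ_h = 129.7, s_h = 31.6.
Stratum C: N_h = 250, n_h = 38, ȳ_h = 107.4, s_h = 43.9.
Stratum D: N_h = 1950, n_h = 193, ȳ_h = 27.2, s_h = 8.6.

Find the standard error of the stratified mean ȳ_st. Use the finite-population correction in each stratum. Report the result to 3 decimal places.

V̂(ȳ_st) = Σ W_h² (1 − n_h/N_h) s_h²/n_h, with W_h = N_h/N and N = 6350:
  stratum A: (3000/6350)²·(1 − 701/3000)·38.2²/701 = 0.356059
  stratum B: (1150/6350)²·(1 − 272/1150)·31.6²/272 = 0.0919285
  stratum C: (250/6350)²·(1 − 38/250)·43.9²/38 = 0.0666613
  stratum D: (1950/6350)²·(1 − 193/1950)·8.6²/193 = 0.0325611
V̂(ȳ_st) = 0.547209
SE(ȳ_st) = √0.547209 = 0.739736

SE(ȳ_st) ≈ 0.740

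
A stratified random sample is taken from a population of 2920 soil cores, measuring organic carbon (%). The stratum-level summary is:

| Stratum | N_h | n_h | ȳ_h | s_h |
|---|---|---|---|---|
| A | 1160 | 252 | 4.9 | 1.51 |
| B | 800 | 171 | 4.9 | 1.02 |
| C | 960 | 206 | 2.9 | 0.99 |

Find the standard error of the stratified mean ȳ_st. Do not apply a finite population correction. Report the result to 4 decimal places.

SE(ȳ_st) ≈ 0.0490

V̂(ȳ_st) = Σ W_h² s_h²/n_h, with W_h = N_h/N and N = 2920:
  stratum A: (1160/2920)²·1.51²/252 = 0.00142792
  stratum B: (800/2920)²·1.02²/171 = 0.000456687
  stratum C: (960/2920)²·0.99²/206 = 0.000514257
V̂(ȳ_st) = 0.00239886
SE(ȳ_st) = √0.00239886 = 0.0489782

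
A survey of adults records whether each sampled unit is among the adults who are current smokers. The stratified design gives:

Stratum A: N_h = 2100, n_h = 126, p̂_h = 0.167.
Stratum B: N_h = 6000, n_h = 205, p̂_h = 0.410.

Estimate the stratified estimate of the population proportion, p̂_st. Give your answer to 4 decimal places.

N = 8100; stratum weights W_h = N_h/N.
p̂_st = Σ W_h p̂_h = (2100·0.167 + 6000·0.410)/8100 = 0.34700

p̂_st ≈ 0.3470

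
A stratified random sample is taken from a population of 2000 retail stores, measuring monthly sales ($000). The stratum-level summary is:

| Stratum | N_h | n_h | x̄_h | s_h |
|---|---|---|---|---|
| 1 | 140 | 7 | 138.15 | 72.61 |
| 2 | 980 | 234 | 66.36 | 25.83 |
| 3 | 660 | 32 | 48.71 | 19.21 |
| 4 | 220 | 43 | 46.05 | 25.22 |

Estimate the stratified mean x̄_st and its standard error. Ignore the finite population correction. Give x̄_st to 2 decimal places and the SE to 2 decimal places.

x̄_st = Σ W_h x̄_h = (140·138.15 + 980·66.36 + 660·48.71 + 220·46.05)/2000 = 63.32670
V̂(x̄_st) = Σ W_h² s_h²/n_h, with W_h = N_h/N and N = 2000:
  stratum 1: (140/2000)²·72.61²/7 = 3.69055
  stratum 2: (980/2000)²·25.83²/234 = 0.684581
  stratum 3: (660/2000)²·19.21²/32 = 1.25584
  stratum 4: (220/2000)²·25.22²/43 = 0.178981
V̂(x̄_st) = 5.80995
SE(x̄_st) = √5.80995 = 2.41038

x̄_st ≈ 63.33, SE ≈ 2.41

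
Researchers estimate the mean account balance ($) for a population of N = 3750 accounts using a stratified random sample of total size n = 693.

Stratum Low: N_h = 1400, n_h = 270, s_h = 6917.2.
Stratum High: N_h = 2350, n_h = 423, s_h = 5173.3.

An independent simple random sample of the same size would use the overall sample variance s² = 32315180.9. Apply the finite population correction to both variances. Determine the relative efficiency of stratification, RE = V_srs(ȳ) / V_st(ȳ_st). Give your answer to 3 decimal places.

V̂(ȳ_st) = Σ W_h² (1 − n_h/N_h) s_h²/n_h, with W_h = N_h/N and N = 3750:
  stratum Low: (1400/3750)²·(1 − 270/1400)·6917.2²/270 = 19936.1
  stratum High: (2350/3750)²·(1 − 423/2350)·5173.3²/423 = 20374.3
V_st = 40310.4
V_srs = (1 − 693/3750)·32315180.9/693 = 38013.5
Relative efficiency = V_srs / V_st = 38013.5/40310.4 = 0.9430

RE ≈ 0.943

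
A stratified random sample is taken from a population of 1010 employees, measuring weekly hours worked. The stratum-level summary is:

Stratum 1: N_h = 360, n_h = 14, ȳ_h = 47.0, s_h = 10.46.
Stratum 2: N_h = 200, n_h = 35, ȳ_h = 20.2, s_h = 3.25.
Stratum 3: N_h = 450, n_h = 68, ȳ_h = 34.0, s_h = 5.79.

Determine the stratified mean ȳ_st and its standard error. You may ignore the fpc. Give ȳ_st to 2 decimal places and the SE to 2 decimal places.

ȳ_st ≈ 35.90, SE ≈ 1.05

ȳ_st = Σ W_h ȳ_h = (360·47.0 + 200·20.2 + 450·34.0)/1010 = 35.90099
V̂(ȳ_st) = Σ W_h² s_h²/n_h, with W_h = N_h/N and N = 1010:
  stratum 1: (360/1010)²·10.46²/14 = 0.992882
  stratum 2: (200/1010)²·3.25²/35 = 0.0118336
  stratum 3: (450/1010)²·5.79²/68 = 0.0978657
V̂(ȳ_st) = 1.10258
SE(ȳ_st) = √1.10258 = 1.05004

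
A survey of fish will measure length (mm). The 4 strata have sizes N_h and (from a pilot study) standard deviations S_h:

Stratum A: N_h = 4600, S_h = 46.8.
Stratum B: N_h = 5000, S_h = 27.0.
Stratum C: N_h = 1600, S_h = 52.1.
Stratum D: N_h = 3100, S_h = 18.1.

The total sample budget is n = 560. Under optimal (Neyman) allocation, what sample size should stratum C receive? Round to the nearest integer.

Neyman allocation: n_h = n · N_h S_h / Σ N_i S_i, with n = 560.
  stratum A: N_h·S_h = 4600·46.8 = 215280.00
  stratum B: N_h·S_h = 5000·27.0 = 135000.00
  stratum C: N_h·S_h = 1600·52.1 = 83360.00
  stratum D: N_h·S_h = 3100·18.1 = 56110.00
Σ N_h S_h = 489750.00
n for stratum C = 560·83360.00/489750.00 = 95.317 → 95

95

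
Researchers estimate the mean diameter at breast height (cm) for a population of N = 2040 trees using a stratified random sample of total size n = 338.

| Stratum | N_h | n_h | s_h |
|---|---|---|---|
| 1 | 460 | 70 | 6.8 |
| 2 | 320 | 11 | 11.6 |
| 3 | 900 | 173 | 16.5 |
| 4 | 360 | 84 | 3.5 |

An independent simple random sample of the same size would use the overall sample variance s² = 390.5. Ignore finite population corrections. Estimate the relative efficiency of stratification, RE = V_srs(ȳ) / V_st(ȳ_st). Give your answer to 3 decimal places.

RE ≈ 1.790

V̂(ȳ_st) = Σ W_h² s_h²/n_h, with W_h = N_h/N and N = 2040:
  stratum 1: (460/2040)²·6.8²/70 = 0.0335873
  stratum 2: (320/2040)²·11.6²/11 = 0.300998
  stratum 3: (900/2040)²·16.5²/173 = 0.3063
  stratum 4: (360/2040)²·3.5²/84 = 0.00454152
V_st = 0.645426
V_srs = s²/n = 390.5/338 = 1.15533
Relative efficiency = V_srs / V_st = 1.15533/0.645426 = 1.7900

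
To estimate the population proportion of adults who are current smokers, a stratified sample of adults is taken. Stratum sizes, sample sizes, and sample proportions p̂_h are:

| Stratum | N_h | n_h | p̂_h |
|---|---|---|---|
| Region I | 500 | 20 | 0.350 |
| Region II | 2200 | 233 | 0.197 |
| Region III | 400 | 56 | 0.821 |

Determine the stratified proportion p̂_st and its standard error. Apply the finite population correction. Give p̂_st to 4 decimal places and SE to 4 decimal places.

N = 3100; stratum weights W_h = N_h/N.
p̂_st = Σ W_h p̂_h = (500·0.350 + 2200·0.197 + 400·0.821)/3100 = 0.30219
V̂(p̂_st) = Σ W_h² (1 − n_h/N_h) p̂_h(1−p̂_h)/(n_h−1):
  stratum Region I: (500/3100)²·(1 − 20/500)·0.350·0.650/19 = 0.000299031
  stratum Region II: (2200/3100)²·(1 − 233/2200)·0.197·0.803/232 = 0.000307042
  stratum Region III: (400/3100)²·(1 − 56/400)·0.821·0.179/55 = 3.82586e-05
V̂(p̂_st) = 0.000644331; SE = √V̂ = 0.0253837

p̂_st ≈ 0.3022, SE ≈ 0.0254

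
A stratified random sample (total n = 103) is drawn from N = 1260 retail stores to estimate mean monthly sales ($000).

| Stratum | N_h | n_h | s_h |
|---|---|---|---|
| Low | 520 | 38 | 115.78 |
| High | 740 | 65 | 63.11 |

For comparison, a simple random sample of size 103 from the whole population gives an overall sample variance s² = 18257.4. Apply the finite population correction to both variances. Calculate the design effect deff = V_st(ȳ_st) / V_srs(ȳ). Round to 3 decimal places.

deff ≈ 0.461

V̂(ȳ_st) = Σ W_h² (1 − n_h/N_h) s_h²/n_h, with W_h = N_h/N and N = 1260:
  stratum Low: (520/1260)²·(1 − 38/520)·115.78²/38 = 55.692
  stratum High: (740/1260)²·(1 − 65/740)·63.11²/65 = 19.2787
V_st = 74.9707
V_srs = (1 − 103/1260)·18257.4/103 = 162.766
deff = V_st / V_srs = 74.9707/162.766 = 0.4606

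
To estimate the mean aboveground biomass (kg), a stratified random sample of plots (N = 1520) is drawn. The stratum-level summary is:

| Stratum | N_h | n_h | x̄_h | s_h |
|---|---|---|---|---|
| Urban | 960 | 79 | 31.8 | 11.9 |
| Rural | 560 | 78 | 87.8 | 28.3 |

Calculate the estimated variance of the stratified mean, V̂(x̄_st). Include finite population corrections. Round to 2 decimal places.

V̂(x̄_st) = Σ W_h² (1 − n_h/N_h) s_h²/n_h, with W_h = N_h/N and N = 1520:
  stratum Urban: (960/1520)²·(1 − 79/960)·11.9²/79 = 0.656186
  stratum Rural: (560/1520)²·(1 − 78/560)·28.3²/78 = 1.19957
V̂(x̄_st) = 1.85576

V̂(x̄_st) ≈ 1.86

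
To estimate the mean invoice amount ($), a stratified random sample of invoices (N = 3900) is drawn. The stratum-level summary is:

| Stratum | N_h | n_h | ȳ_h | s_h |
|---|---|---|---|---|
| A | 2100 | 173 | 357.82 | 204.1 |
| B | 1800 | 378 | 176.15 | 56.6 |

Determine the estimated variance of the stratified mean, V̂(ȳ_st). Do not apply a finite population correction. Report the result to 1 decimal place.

V̂(ȳ_st) = Σ W_h² s_h²/n_h, with W_h = N_h/N and N = 3900:
  stratum A: (2100/3900)²·204.1²/173 = 69.8151
  stratum B: (1800/3900)²·56.6²/378 = 1.80533
V̂(ȳ_st) = 71.6204

V̂(ȳ_st) ≈ 71.6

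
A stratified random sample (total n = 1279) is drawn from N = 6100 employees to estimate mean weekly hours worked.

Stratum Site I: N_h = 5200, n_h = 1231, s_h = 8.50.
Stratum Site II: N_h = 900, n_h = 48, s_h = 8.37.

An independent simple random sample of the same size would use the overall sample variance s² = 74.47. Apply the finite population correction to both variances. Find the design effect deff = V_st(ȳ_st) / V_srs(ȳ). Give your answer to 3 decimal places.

deff ≈ 1.361

V̂(ȳ_st) = Σ W_h² (1 − n_h/N_h) s_h²/n_h, with W_h = N_h/N and N = 6100:
  stratum Site I: (5200/6100)²·(1 − 1231/5200)·8.50²/1231 = 0.032554
  stratum Site II: (900/6100)²·(1 − 48/900)·8.37²/48 = 0.0300768
V_st = 0.0626308
V_srs = (1 − 1279/6100)·74.47/1279 = 0.046017
deff = V_st / V_srs = 0.0626308/0.046017 = 1.3610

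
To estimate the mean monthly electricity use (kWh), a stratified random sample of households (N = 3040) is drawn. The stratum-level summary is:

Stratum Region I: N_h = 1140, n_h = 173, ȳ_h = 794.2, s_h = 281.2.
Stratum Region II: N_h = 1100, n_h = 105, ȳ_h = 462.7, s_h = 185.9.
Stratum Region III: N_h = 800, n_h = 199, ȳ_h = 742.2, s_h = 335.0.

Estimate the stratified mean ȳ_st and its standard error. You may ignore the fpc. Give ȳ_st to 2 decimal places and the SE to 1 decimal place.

ȳ_st ≈ 660.57, SE ≈ 12.1

ȳ_st = Σ W_h ȳ_h = (1140·794.2 + 1100·462.7 + 800·742.2)/3040 = 660.56513
V̂(ȳ_st) = Σ W_h² s_h²/n_h, with W_h = N_h/N and N = 3040:
  stratum Region I: (1140/3040)²·281.2²/173 = 64.2757
  stratum Region II: (1100/3040)²·185.9²/105 = 43.0931
  stratum Region III: (800/3040)²·335.0²/199 = 39.0543
V̂(ȳ_st) = 146.423
SE(ȳ_st) = √146.423 = 12.1005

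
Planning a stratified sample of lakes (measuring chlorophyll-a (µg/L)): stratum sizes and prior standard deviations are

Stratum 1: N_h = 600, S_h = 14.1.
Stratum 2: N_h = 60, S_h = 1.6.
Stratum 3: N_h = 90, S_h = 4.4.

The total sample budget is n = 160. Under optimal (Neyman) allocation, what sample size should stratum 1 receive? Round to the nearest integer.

Neyman allocation: n_h = n · N_h S_h / Σ N_i S_i, with n = 160.
  stratum 1: N_h·S_h = 600·14.1 = 8460.00
  stratum 2: N_h·S_h = 60·1.6 = 96.00
  stratum 3: N_h·S_h = 90·4.4 = 396.00
Σ N_h S_h = 8952.00
n for stratum 1 = 160·8460.00/8952.00 = 151.206 → 151

151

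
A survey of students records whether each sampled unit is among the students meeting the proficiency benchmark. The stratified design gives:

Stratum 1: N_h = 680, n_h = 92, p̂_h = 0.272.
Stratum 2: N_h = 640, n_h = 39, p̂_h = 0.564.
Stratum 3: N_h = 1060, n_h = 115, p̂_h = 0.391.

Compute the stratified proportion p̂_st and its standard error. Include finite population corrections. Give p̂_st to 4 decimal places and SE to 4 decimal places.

N = 2380; stratum weights W_h = N_h/N.
p̂_st = Σ W_h p̂_h = (680·0.272 + 640·0.564 + 1060·0.391)/2380 = 0.40352
V̂(p̂_st) = Σ W_h² (1 − n_h/N_h) p̂_h(1−p̂_h)/(n_h−1):
  stratum 1: (680/2380)²·(1 − 92/680)·0.272·0.728/91 = 0.0001536
  stratum 2: (640/2380)²·(1 − 39/640)·0.564·0.436/38 = 0.000439423
  stratum 3: (1060/2380)²·(1 − 115/1060)·0.391·0.609/114 = 0.00036938
V̂(p̂_st) = 0.000962402; SE = √V̂ = 0.0310226

p̂_st ≈ 0.4035, SE ≈ 0.0310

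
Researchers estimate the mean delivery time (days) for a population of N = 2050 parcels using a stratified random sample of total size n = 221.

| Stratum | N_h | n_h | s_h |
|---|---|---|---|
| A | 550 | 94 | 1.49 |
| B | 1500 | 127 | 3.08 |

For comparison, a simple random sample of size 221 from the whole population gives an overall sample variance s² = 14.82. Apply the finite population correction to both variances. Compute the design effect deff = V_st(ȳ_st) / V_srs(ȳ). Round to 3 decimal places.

V̂(ȳ_st) = Σ W_h² (1 − n_h/N_h) s_h²/n_h, with W_h = N_h/N and N = 2050:
  stratum A: (550/2050)²·(1 − 94/550)·1.49²/94 = 0.0014095
  stratum B: (1500/2050)²·(1 − 127/1500)·3.08²/127 = 0.036606
V_st = 0.0380155
V_srs = (1 − 221/2050)·14.82/221 = 0.0598296
deff = V_st / V_srs = 0.0380155/0.0598296 = 0.6354

deff ≈ 0.635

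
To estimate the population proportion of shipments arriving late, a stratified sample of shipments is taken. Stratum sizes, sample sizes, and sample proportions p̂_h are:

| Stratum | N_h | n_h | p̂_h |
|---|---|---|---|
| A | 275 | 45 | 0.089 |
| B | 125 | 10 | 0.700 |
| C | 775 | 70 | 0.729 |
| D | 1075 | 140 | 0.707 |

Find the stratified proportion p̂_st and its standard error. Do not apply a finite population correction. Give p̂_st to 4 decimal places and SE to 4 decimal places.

N = 2250; stratum weights W_h = N_h/N.
p̂_st = Σ W_h p̂_h = (275·0.089 + 125·0.700 + 775·0.729 + 1075·0.707)/2250 = 0.63866
V̂(p̂_st) = Σ W_h² p̂_h(1−p̂_h)/(n_h−1):
  stratum A: (275/2250)²·0.089·0.911/44 = 2.75268e-05
  stratum B: (125/2250)²·0.700·0.300/9 = 7.20165e-05
  stratum C: (775/2250)²·0.729·0.271/69 = 0.000339693
  stratum D: (1075/2250)²·0.707·0.293/139 = 0.000340192
V̂(p̂_st) = 0.000779428; SE = √V̂ = 0.0279182

p̂_st ≈ 0.6387, SE ≈ 0.0279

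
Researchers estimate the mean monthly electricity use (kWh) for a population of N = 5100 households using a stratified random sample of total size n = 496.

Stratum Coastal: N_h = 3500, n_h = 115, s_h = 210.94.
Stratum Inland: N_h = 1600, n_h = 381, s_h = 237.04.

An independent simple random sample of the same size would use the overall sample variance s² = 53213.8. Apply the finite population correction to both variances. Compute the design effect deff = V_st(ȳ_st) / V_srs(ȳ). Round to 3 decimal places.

V̂(ȳ_st) = Σ W_h² (1 − n_h/N_h) s_h²/n_h, with W_h = N_h/N and N = 5100:
  stratum Coastal: (3500/5100)²·(1 − 115/3500)·210.94²/115 = 176.241
  stratum Inland: (1600/5100)²·(1 − 381/1600)·237.04²/381 = 11.0586
V_st = 187.299
V_srs = (1 − 496/5100)·53213.8/496 = 96.8518
deff = V_st / V_srs = 187.299/96.8518 = 1.9339

deff ≈ 1.934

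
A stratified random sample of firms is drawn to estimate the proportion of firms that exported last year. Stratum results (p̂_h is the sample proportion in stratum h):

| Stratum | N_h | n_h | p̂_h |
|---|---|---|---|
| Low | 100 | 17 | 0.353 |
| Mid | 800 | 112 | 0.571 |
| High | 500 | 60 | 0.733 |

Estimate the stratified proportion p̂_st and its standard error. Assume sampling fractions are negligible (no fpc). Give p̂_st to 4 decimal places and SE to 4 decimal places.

N = 1400; stratum weights W_h = N_h/N.
p̂_st = Σ W_h p̂_h = (100·0.353 + 800·0.571 + 500·0.733)/1400 = 0.61329
V̂(p̂_st) = Σ W_h² p̂_h(1−p̂_h)/(n_h−1):
  stratum Low: (100/1400)²·0.353·0.647/16 = 7.28288e-05
  stratum Mid: (800/1400)²·0.571·0.429/111 = 0.0007206
  stratum High: (500/1400)²·0.733·0.267/59 = 0.000423104
V̂(p̂_st) = 0.00121653; SE = √V̂ = 0.0348788

p̂_st ≈ 0.6133, SE ≈ 0.0349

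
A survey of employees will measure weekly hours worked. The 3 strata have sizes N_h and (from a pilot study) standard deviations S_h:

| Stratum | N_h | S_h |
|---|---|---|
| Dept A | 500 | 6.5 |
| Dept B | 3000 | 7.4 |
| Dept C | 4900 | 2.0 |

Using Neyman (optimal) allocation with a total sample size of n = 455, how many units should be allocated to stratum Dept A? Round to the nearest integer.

42

Neyman allocation: n_h = n · N_h S_h / Σ N_i S_i, with n = 455.
  stratum Dept A: N_h·S_h = 500·6.5 = 3250.00
  stratum Dept B: N_h·S_h = 3000·7.4 = 22200.00
  stratum Dept C: N_h·S_h = 4900·2.0 = 9800.00
Σ N_h S_h = 35250.00
n for stratum Dept A = 455·3250.00/35250.00 = 41.950 → 42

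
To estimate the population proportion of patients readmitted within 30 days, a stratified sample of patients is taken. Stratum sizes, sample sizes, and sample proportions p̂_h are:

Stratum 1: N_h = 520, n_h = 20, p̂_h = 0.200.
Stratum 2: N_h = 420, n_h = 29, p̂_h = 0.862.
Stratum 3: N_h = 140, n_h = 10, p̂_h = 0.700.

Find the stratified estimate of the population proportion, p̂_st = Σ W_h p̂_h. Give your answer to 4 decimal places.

p̂_st ≈ 0.5223

N = 1080; stratum weights W_h = N_h/N.
p̂_st = Σ W_h p̂_h = (520·0.200 + 420·0.862 + 140·0.700)/1080 = 0.52226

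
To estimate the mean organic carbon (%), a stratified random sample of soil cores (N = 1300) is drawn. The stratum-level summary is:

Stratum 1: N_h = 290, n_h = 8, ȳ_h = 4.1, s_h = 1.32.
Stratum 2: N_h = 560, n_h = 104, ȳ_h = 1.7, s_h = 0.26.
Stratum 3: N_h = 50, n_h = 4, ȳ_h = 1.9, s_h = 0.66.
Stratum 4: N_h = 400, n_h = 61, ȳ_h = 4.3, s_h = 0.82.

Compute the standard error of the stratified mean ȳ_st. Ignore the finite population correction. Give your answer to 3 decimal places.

SE(ȳ_st) ≈ 0.110

V̂(ȳ_st) = Σ W_h² s_h²/n_h, with W_h = N_h/N and N = 1300:
  stratum 1: (290/1300)²·1.32²/8 = 0.0108384
  stratum 2: (560/1300)²·0.26²/104 = 0.000120615
  stratum 3: (50/1300)²·0.66²/4 = 0.000161095
  stratum 4: (400/1300)²·0.82²/61 = 0.00104359
V̂(ȳ_st) = 0.0121638
SE(ȳ_st) = √0.0121638 = 0.110289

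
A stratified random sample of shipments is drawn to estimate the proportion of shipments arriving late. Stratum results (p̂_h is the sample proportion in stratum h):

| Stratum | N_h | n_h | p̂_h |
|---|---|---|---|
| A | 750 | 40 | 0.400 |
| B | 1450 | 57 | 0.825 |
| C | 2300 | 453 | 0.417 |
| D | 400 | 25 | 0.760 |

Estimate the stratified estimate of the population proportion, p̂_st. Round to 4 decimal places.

p̂_st ≈ 0.5631

N = 4900; stratum weights W_h = N_h/N.
p̂_st = Σ W_h p̂_h = (750·0.400 + 1450·0.825 + 2300·0.417 + 400·0.760)/4900 = 0.56313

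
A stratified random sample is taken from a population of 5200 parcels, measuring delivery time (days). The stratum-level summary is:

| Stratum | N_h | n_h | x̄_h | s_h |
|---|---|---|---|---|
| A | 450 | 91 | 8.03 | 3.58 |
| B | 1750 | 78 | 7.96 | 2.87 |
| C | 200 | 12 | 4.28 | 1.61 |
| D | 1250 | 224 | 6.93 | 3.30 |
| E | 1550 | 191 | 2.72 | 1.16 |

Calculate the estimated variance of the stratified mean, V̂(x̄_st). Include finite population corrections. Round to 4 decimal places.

V̂(x̄_st) ≈ 0.0154

V̂(x̄_st) = Σ W_h² (1 − n_h/N_h) s_h²/n_h, with W_h = N_h/N and N = 5200:
  stratum A: (450/5200)²·(1 − 91/450)·3.58²/91 = 0.000841443
  stratum B: (1750/5200)²·(1 − 78/1750)·2.87²/78 = 0.0114271
  stratum C: (200/5200)²·(1 − 12/200)·1.61²/12 = 0.000300367
  stratum D: (1250/5200)²·(1 − 224/1250)·3.30²/224 = 0.00230585
  stratum E: (1550/5200)²·(1 − 191/1550)·1.16²/191 = 0.000548816
V̂(x̄_st) = 0.0154236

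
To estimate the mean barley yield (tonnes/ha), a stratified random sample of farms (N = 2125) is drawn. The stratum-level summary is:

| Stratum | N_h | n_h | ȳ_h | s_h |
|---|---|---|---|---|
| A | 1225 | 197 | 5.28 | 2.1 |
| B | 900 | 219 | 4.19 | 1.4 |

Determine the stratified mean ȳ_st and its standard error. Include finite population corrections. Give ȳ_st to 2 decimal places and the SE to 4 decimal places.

ȳ_st = Σ W_h ȳ_h = (1225·5.28 + 900·4.19)/2125 = 4.81835
V̂(ȳ_st) = Σ W_h² (1 − n_h/N_h) s_h²/n_h, with W_h = N_h/N and N = 2125:
  stratum A: (1225/2125)²·(1 − 197/1225)·2.1²/197 = 0.00624286
  stratum B: (900/2125)²·(1 − 219/900)·1.4²/219 = 0.00121474
V̂(ȳ_st) = 0.0074576
SE(ȳ_st) = √0.0074576 = 0.0863574

ȳ_st ≈ 4.82, SE ≈ 0.0864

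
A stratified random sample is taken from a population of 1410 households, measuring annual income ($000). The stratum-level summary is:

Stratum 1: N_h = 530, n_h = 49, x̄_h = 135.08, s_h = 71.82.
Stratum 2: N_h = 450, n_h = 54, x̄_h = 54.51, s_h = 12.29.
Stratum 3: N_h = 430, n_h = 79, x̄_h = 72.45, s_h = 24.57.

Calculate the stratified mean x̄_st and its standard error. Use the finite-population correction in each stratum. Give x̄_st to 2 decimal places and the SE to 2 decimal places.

x̄_st = Σ W_h x̄_h = (530·135.08 + 450·54.51 + 430·72.45)/1410 = 90.26624
V̂(x̄_st) = Σ W_h² (1 − n_h/N_h) s_h²/n_h, with W_h = N_h/N and N = 1410:
  stratum 1: (530/1410)²·(1 − 49/530)·71.82²/49 = 13.4982
  stratum 2: (450/1410)²·(1 − 54/450)·12.29²/54 = 0.250715
  stratum 3: (430/1410)²·(1 − 79/430)·24.57²/79 = 0.580124
V̂(x̄_st) = 14.3291
SE(x̄_st) = √14.3291 = 3.78538

x̄_st ≈ 90.27, SE ≈ 3.79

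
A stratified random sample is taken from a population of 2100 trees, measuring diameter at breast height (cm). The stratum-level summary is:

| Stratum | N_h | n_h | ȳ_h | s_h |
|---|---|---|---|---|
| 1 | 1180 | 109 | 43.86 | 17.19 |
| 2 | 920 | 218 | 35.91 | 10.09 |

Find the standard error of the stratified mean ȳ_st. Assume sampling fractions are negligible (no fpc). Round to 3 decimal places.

SE(ȳ_st) ≈ 0.972

V̂(ȳ_st) = Σ W_h² s_h²/n_h, with W_h = N_h/N and N = 2100:
  stratum 1: (1180/2100)²·17.19²/109 = 0.855955
  stratum 2: (920/2100)²·10.09²/218 = 0.089632
V̂(ȳ_st) = 0.945586
SE(ȳ_st) = √0.945586 = 0.972413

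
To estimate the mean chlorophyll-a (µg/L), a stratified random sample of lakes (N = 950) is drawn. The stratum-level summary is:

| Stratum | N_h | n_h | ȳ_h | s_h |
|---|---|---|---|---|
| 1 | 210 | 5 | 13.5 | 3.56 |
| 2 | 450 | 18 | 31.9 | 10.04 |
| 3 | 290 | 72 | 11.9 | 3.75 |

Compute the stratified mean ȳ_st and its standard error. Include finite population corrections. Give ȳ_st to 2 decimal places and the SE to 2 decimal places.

ȳ_st = Σ W_h ȳ_h = (210·13.5 + 450·31.9 + 290·11.9)/950 = 21.72737
V̂(ȳ_st) = Σ W_h² (1 − n_h/N_h) s_h²/n_h, with W_h = N_h/N and N = 950:
  stratum 1: (210/950)²·(1 − 5/210)·3.56²/5 = 0.120908
  stratum 2: (450/950)²·(1 − 18/450)·10.04²/18 = 1.20627
  stratum 3: (290/950)²·(1 − 72/290)·3.75²/72 = 0.0136816
V̂(ȳ_st) = 1.34086
SE(ȳ_st) = √1.34086 = 1.15795

ȳ_st ≈ 21.73, SE ≈ 1.16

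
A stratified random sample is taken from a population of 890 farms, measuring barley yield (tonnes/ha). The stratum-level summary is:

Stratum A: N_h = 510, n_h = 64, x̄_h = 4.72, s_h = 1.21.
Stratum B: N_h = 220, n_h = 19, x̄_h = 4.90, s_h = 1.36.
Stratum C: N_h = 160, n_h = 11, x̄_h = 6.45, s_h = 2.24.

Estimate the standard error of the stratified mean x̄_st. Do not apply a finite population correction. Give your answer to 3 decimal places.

V̂(x̄_st) = Σ W_h² s_h²/n_h, with W_h = N_h/N and N = 890:
  stratum A: (510/890)²·1.21²/64 = 0.00751192
  stratum B: (220/890)²·1.36²/19 = 0.00594825
  stratum C: (160/890)²·2.24²/11 = 0.0147422
V̂(x̄_st) = 0.0282024
SE(x̄_st) = √0.0282024 = 0.167936

SE(x̄_st) ≈ 0.168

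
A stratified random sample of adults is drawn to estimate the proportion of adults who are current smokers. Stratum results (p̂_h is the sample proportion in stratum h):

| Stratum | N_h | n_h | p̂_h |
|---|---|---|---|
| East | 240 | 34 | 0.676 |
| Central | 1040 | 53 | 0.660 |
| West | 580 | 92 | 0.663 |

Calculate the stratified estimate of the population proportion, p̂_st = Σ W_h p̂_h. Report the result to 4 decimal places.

p̂_st ≈ 0.6630

N = 1860; stratum weights W_h = N_h/N.
p̂_st = Σ W_h p̂_h = (240·0.676 + 1040·0.660 + 580·0.663)/1860 = 0.66300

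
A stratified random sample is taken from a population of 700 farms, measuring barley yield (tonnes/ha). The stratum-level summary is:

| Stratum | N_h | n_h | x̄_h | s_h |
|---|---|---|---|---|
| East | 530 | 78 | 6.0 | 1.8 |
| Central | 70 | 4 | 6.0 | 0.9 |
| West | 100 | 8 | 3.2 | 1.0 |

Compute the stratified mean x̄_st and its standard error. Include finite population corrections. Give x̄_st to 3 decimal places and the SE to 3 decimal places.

x̄_st ≈ 5.600, SE ≈ 0.157

x̄_st = Σ W_h x̄_h = (530·6.0 + 70·6.0 + 100·3.2)/700 = 5.60000
V̂(x̄_st) = Σ W_h² (1 − n_h/N_h) s_h²/n_h, with W_h = N_h/N and N = 700:
  stratum East: (530/700)²·(1 − 78/530)·1.8²/78 = 0.0203081
  stratum Central: (70/700)²·(1 − 4/70)·0.9²/4 = 0.00190929
  stratum West: (100/700)²·(1 − 8/100)·1.0²/8 = 0.00234694
V̂(x̄_st) = 0.0245643
SE(x̄_st) = √0.0245643 = 0.15673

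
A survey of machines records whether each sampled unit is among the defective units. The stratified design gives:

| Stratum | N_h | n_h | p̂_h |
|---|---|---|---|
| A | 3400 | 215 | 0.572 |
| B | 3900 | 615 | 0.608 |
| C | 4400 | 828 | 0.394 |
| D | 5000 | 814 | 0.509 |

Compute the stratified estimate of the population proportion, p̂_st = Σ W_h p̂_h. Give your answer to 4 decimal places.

N = 16700; stratum weights W_h = N_h/N.
p̂_st = Σ W_h p̂_h = (3400·0.572 + 3900·0.608 + 4400·0.394 + 5000·0.509)/16700 = 0.51465

p̂_st ≈ 0.5146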